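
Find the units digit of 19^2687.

9

Powers of 9 mod 10 repeat with period 2: 9, 1.
2687 mod 2 = 1, so the last digit matches 9^1 = 9.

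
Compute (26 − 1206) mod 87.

38

Dividing 1206 by 87 gives quotient 13 and remainder 75.
(26 − 75) mod 87 = 38.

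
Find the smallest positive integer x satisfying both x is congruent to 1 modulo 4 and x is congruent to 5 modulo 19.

5

Since 19·3 ≡ 1 (mod 4), take x = 5 + 19·((1−5)·3 mod 4) = 5 + 19·0 = 5.
Check: 5 mod 4 = 1, 5 mod 19 = 5.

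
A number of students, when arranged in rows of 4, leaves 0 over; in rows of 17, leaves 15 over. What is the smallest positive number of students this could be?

Since 17·1 ≡ 1 (mod 4), take x = 15 + 17·((0−15)·1 mod 4) = 15 + 17·1 = 32.
Check: 32 mod 4 = 0, 32 mod 17 = 15.

32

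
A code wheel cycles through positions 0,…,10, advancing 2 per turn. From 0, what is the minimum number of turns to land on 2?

2⁻¹ ≡ 6 (mod 11) because 2·6 = 12 = 1·11 + 1.
Multiplying both sides by 6: x ≡ 6·2 = 12 ≡ 1 (mod 11).

1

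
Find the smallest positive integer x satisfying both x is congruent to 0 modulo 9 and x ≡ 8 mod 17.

144

x ≡ 0 (mod 9) gives x ∈ {0, 9, 18, 27, 36, 45, 54, 63, …}.
The first of these with x mod 17 = 8 is 144.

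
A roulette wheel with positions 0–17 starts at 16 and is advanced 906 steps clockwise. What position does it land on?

Dividing 906 by 18 gives quotient 50 and remainder 6.
(16 + 6) mod 18 = 4.

4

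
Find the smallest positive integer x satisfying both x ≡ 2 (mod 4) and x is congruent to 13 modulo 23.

82

Since 23·3 ≡ 1 (mod 4), take x = 13 + 23·((2−13)·3 mod 4) = 13 + 23·3 = 82.
Check: 82 mod 4 = 2, 82 mod 23 = 13.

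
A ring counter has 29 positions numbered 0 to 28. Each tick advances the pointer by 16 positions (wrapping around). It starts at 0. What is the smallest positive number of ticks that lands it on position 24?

16⁻¹ ≡ 20 (mod 29) because 16·20 = 320 = 11·29 + 1.
So x ≡ 20·24 = 480 ≡ 16 (mod 29).

16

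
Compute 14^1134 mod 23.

9

Square-and-reduce mod 23: 14^1≡14, 14^2≡12, 14^4≡6, 14^8≡13, 14^16≡8, 14^32≡18, 14^64≡2, 14^128≡4, 14^256≡16, 14^512≡3, 14^1024≡9.
1134 = 2 + 4 + 8 + 32 + 64 + 1024, so 14^1134 ≡ 12·6·13·18·2·9 ≡ 9 (mod 23).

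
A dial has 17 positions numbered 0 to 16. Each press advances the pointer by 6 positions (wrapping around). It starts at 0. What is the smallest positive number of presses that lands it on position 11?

6⁻¹ ≡ 3 (mod 17) because 6·3 = 18 = 1·17 + 1.
So x ≡ 3·11 = 33 ≡ 16 (mod 17).
Check: 6·16 = 96 = 5·17 + 11.

16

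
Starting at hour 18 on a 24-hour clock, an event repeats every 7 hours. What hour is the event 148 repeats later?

148·7 = 1036.
Dividing 1036 by 24 gives quotient 43 and remainder 4.
(18 + 4) mod 24 = 22.

22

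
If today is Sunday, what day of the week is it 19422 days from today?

19422 − 2774·7 = 4, so 19422 ≡ 4 (mod 7).
Sunday + 4 days → Thursday.

Thursday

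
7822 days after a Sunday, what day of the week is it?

7822 − 1117·7 = 3, so 7822 ≡ 3 (mod 7).
Sunday + 3 days → Wednesday.

Wednesday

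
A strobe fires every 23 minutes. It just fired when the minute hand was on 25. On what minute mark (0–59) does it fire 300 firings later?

25

300·23 = 6900.
6900 = 115·60 + 0, so 6900 mod 60 = 0.
(25 + 0) mod 60 = 25.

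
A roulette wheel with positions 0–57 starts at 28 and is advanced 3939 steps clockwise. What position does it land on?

23

3939 − 67·58 = 53, so 3939 ≡ 53 (mod 58).
(28 + 53) mod 58 = 23.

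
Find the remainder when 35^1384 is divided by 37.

9

Square-and-reduce mod 37: 35^1≡35, 35^2≡4, 35^4≡16, 35^8≡34, 35^16≡9, 35^32≡7, 35^64≡12, 35^128≡33, 35^256≡16, 35^512≡34, 35^1024≡9.
Since 1384 = 8 + 32 + 64 + 256 + 1024 in binary, 35^1384 ≡ 34·7·12·16·9 ≡ 9 (mod 37).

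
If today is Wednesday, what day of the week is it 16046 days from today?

Friday

16046 = 2292·7 + 2, so 16046 mod 7 = 2.
Wednesday + 2 days → Friday.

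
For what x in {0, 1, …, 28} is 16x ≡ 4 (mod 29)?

22

16⁻¹ ≡ 20 (mod 29) because 16·20 = 320 = 11·29 + 1.
Multiplying both sides by 20: x ≡ 20·4 = 80 ≡ 22 (mod 29).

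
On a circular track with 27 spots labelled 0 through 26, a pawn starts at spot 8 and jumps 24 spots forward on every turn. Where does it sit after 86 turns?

86·24 = 2064.
Dividing 2064 by 27 gives quotient 76 and remainder 12.
(8 + 12) mod 27 = 20.

20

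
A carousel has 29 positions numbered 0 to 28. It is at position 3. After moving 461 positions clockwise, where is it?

461 mod 29 = 26 (since 15·29 = 435).
(3 + 26) mod 29 = 0.

0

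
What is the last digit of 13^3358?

Powers of 3 mod 10 repeat with period 4: 3, 9, 7, 1.
3358 mod 4 = 2, so the last digit matches 3^2 = 9.

9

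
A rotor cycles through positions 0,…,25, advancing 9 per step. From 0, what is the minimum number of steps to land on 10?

9⁻¹ ≡ 3 (mod 26) because 9·3 = 27 = 1·26 + 1.
Multiplying both sides by 3: x ≡ 3·10 = 30 ≡ 4 (mod 26).

4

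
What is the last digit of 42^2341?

2

The units digit of 42^n cycles with period 4: 2, 4, 8, 6, …
2341 mod 4 = 1, so the last digit matches 2^1 = 2.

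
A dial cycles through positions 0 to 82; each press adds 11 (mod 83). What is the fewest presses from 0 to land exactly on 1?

83 = 7·11 + 6
11 = 1·6 + 5
6 = 1·5 + 1
5 = 5·1 + 0
Back-substituting gives 11·68 ≡ 1 (mod 83).

68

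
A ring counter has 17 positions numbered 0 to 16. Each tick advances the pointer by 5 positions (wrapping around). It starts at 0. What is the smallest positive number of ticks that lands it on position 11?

9

The inverse of 5 mod 17 is 7 (since 5·7 = 35 ≡ 1).
Multiplying both sides by 7: x ≡ 7·11 = 77 ≡ 9 (mod 17).
Check: 5·9 = 45 = 2·17 + 11.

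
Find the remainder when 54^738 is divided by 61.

By repeated squaring mod 61: 54^1≡54, 54^2≡49, 54^4≡22, 54^8≡57, 54^16≡16, 54^32≡12, 54^64≡22, 54^128≡57, 54^256≡16, 54^512≡12.
738 = 2 + 32 + 64 + 128 + 512, so 54^738 ≡ 49·12·22·57·12 ≡ 52 (mod 61).

52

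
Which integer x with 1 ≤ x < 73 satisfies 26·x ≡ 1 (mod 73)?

26·59 = 1534 = 21·73 + 1, so 26⁻¹ ≡ 59 (mod 73).

59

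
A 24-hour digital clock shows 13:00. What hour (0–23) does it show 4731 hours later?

Dividing 4731 by 24 gives quotient 197 and remainder 3.
(13 + 3) mod 24 = 16.

16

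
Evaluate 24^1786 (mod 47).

Successive squares of 24 mod 47: 24^1≡24, 24^2≡12, 24^4≡3, 24^8≡9, 24^16≡34, 24^32≡28, 24^64≡32, 24^128≡37, 24^256≡6, 24^512≡36, 24^1024≡27.
Since 1786 = 2 + 8 + 16 + 32 + 64 + 128 + 512 + 1024 in binary, 24^1786 ≡ 12·9·34·28·32·37·36·27 ≡ 21 (mod 47).

21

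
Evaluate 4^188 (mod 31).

2

Square-and-reduce mod 31: 4^1≡4, 4^2≡16, 4^4≡8, 4^8≡2, 4^16≡4, 4^32≡16, 4^64≡8, 4^128≡2.
Since 188 = 4 + 8 + 16 + 32 + 128 in binary, 4^188 ≡ 8·2·4·16·2 ≡ 2 (mod 31).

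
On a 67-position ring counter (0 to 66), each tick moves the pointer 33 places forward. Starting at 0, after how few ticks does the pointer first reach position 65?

33⁻¹ ≡ 65 (mod 67) because 33·65 = 2145 = 32·67 + 1.
So x ≡ 65·65 = 4225 ≡ 4 (mod 67).

4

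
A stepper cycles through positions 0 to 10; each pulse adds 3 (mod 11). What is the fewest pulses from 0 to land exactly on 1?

3·4 = 12 = 1·11 + 1, so 3⁻¹ ≡ 4 (mod 11).

4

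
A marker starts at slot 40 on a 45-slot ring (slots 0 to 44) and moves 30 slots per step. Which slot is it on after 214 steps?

214·30 = 6420.
6420 mod 45 = 30 (since 142·45 = 6390).
(40 + 30) mod 45 = 25.

25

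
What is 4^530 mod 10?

Last digits of 4^n: 4, 6 (period 2).
530 leaves remainder 0 on division by 2, so 4^530 ends in 6.

6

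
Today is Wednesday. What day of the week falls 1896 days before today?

Thursday

1896 = 270·7 + 6, so 1896 mod 7 = 6.
Wednesday − 6 days → Thursday.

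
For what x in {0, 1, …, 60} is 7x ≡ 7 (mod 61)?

1

7⁻¹ ≡ 35 (mod 61) because 7·35 = 245 = 4·61 + 1.
Multiplying both sides by 35: x ≡ 35·7 = 245 ≡ 1 (mod 61).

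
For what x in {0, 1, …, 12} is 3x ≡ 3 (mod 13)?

1

3⁻¹ ≡ 9 (mod 13) because 3·9 = 27 = 2·13 + 1.
So x ≡ 9·3 = 27 ≡ 1 (mod 13).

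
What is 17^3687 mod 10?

Last digits of 7^n: 7, 9, 3, 1 (period 4).
3687 leaves remainder 3 on division by 4, so 17^3687 ends in 3.

3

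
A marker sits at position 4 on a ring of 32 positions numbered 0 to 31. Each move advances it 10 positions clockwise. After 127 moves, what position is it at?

26

127·10 = 1270.
1270 − 39·32 = 22, so 1270 ≡ 22 (mod 32).
(4 + 22) mod 32 = 26.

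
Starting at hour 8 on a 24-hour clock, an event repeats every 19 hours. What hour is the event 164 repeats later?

4

164·19 = 3116.
3116 = 129·24 + 20, so 3116 mod 24 = 20.
(8 + 20) mod 24 = 4.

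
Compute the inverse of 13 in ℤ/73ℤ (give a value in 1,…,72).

13·45 = 585 = 8·73 + 1, so 13⁻¹ ≡ 45 (mod 73).

45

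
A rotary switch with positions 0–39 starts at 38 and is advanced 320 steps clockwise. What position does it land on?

38

320 − 8·40 = 0, so 320 ≡ 0 (mod 40).
(38 + 0) mod 40 = 38.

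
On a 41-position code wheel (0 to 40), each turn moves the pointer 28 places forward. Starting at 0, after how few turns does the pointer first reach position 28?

1

The inverse of 28 mod 41 is 22 (since 28·22 = 616 ≡ 1).
So x ≡ 22·28 = 616 ≡ 1 (mod 41).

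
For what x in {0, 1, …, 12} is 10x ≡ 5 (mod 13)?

10⁻¹ ≡ 4 (mod 13) because 10·4 = 40 = 3·13 + 1.
Multiplying both sides by 4: x ≡ 4·5 = 20 ≡ 7 (mod 13).
Check: 10·7 = 70 = 5·13 + 5.

7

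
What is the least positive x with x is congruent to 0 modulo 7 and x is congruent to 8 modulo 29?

182

x ≡ 0 (mod 7) gives x ∈ {0, 7, 14, 21, 28, 35, 42, 49, …}.
The first of these with x mod 29 = 8 is 182.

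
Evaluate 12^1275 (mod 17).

6

Square-and-reduce mod 17: 12^1≡12, 12^2≡8, 12^4≡13, 12^8≡16, 12^16≡1, 12^32≡1, 12^64≡1, 12^128≡1, 12^256≡1, 12^512≡1, 12^1024≡1.
Since 1275 = 1 + 2 + 8 + 16 + 32 + 64 + 128 + 1024 in binary, 12^1275 ≡ 12·8·16·1·1·1·1·1 ≡ 6 (mod 17).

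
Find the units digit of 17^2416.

1

Last digits of 7^n: 7, 9, 3, 1 (period 4).
2416 leaves remainder 0 on division by 4, so 17^2416 ends in 1.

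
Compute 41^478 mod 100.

By repeated squaring mod 100: 41^1≡41, 41^2≡81, 41^4≡61, 41^8≡21, 41^16≡41, 41^32≡81, 41^64≡61, 41^128≡21, 41^256≡41.
Since 478 = 2 + 4 + 8 + 16 + 64 + 128 + 256 in binary, 41^478 ≡ 81·61·21·41·61·21·41 ≡ 21 (mod 100).

21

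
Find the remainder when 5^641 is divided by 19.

6

Square-and-reduce mod 19: 5^1≡5, 5^2≡6, 5^4≡17, 5^8≡4, 5^16≡16, 5^32≡9, 5^64≡5, 5^128≡6, 5^256≡17, 5^512≡4.
641 = 1 + 128 + 512, so 5^641 ≡ 5·6·4 ≡ 6 (mod 19).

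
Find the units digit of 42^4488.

6

The units digit of 42^n cycles with period 4: 2, 4, 8, 6, …
4488 leaves remainder 0 on division by 4, so 42^4488 ends in 6.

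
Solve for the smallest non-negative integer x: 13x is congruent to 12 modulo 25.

13⁻¹ ≡ 2 (mod 25) because 13·2 = 26 = 1·25 + 1.
So x ≡ 2·12 = 24 ≡ 24 (mod 25).

24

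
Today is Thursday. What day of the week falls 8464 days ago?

8464 = 1209·7 + 1, so 8464 mod 7 = 1.
Thursday − 1 day → Wednesday.

Wednesday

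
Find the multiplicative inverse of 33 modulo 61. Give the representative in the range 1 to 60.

61 = 1·33 + 28
33 = 1·28 + 5
28 = 5·5 + 3
5 = 1·3 + 2
3 = 1·2 + 1
2 = 2·1 + 0
Back-substituting gives 33·37 ≡ 1 (mod 61).

37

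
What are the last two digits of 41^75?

Square-and-reduce mod 100: 41^1≡41, 41^2≡81, 41^4≡61, 41^8≡21, 41^16≡41, 41^32≡81, 41^64≡61.
Since 75 = 1 + 2 + 8 + 64 in binary, 41^75 ≡ 41·81·21·61 ≡ 1 (mod 100).

01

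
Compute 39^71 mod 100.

39

Successive squares of 39 mod 100: 39^1≡39, 39^2≡21, 39^4≡41, 39^8≡81, 39^16≡61, 39^32≡21, 39^64≡41.
Since 71 = 1 + 2 + 4 + 64 in binary, 39^71 ≡ 39·21·41·41 ≡ 39 (mod 100).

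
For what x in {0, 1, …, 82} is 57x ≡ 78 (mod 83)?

80

The inverse of 57 mod 83 is 67 (since 57·67 = 3819 ≡ 1).
Multiplying both sides by 67: x ≡ 67·78 = 5226 ≡ 80 (mod 83).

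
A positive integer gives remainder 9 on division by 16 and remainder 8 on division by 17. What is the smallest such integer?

25

x ≡ 9 (mod 16) gives x ∈ {9, 25}.
The first of these with x mod 17 = 8 is 25.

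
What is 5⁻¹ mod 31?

5·25 = 125 = 4·31 + 1, so 5⁻¹ ≡ 25 (mod 31).

25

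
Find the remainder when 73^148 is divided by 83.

Square-and-reduce mod 83: 73^1≡73, 73^2≡17, 73^4≡40, 73^8≡23, 73^16≡31, 73^32≡48, 73^64≡63, 73^128≡68.
Since 148 = 4 + 16 + 128 in binary, 73^148 ≡ 40·31·68 ≡ 75 (mod 83).

75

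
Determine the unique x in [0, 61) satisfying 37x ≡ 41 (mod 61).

37⁻¹ ≡ 33 (mod 61) because 37·33 = 1221 = 20·61 + 1.
So x ≡ 33·41 = 1353 ≡ 11 (mod 61).
Check: 37·11 = 407 = 6·61 + 41.

11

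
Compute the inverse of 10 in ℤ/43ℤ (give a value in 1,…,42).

10·13 = 130 = 3·43 + 1, so 10⁻¹ ≡ 13 (mod 43).

13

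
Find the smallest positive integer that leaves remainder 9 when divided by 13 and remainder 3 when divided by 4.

x ≡ 3 (mod 4) gives x ∈ {3, 7, 11, 15, 19, 23, 27, 31, …}.
The first of these with x mod 13 = 9 is 35.

35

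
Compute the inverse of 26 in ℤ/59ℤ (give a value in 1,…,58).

59 = 2·26 + 7
26 = 3·7 + 5
7 = 1·5 + 2
5 = 2·2 + 1
2 = 2·1 + 0
Back-substituting gives 26·25 ≡ 1 (mod 59).

25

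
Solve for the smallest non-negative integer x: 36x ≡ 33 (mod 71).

The inverse of 36 mod 71 is 2 (since 36·2 = 72 ≡ 1).
So x ≡ 2·33 = 66 ≡ 66 (mod 71).
Check: 36·66 = 2376 = 33·71 + 33.

66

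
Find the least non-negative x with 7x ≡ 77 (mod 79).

11

7⁻¹ ≡ 34 (mod 79) because 7·34 = 238 = 3·79 + 1.
Multiplying both sides by 34: x ≡ 34·77 = 2618 ≡ 11 (mod 79).
Check: 7·11 = 77 = 0·79 + 77.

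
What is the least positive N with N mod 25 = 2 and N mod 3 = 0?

x ≡ 0 (mod 3) gives x ∈ {0, 3, 6, 9, 12, 15, 18, 21, …}.
The first of these with x mod 25 = 2 is 27.

27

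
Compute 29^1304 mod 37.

10

Square-and-reduce mod 37: 29^1≡29, 29^2≡27, 29^4≡26, 29^8≡10, 29^16≡26, 29^32≡10, 29^64≡26, 29^128≡10, 29^256≡26, 29^512≡10, 29^1024≡26.
Since 1304 = 8 + 16 + 256 + 1024 in binary, 29^1304 ≡ 10·26·26·26 ≡ 10 (mod 37).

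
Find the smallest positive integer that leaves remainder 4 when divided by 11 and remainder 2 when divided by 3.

26

x ≡ 2 (mod 3) gives x ∈ {2, 5, 8, 11, 14, 17, 20, 23, …}.
The first of these with x mod 11 = 4 is 26.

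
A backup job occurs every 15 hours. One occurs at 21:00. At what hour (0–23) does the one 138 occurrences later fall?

3

138·15 = 2070.
Dividing 2070 by 24 gives quotient 86 and remainder 6.
(21 + 6) mod 24 = 3.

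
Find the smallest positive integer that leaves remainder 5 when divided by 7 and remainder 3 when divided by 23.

x ≡ 5 (mod 7) gives x ∈ {5, 12, 19, 26}.
The first of these with x mod 23 = 3 is 26.

26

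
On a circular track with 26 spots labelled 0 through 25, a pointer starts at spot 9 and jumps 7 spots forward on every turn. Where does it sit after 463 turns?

463·7 = 3241.
Dividing 3241 by 26 gives quotient 124 and remainder 17.
(9 + 17) mod 26 = 0.

0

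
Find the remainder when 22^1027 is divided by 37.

15

Square-and-reduce mod 37: 22^1≡22, 22^2≡3, 22^4≡9, 22^8≡7, 22^16≡12, 22^32≡33, 22^64≡16, 22^128≡34, 22^256≡9, 22^512≡7, 22^1024≡12.
1027 = 1 + 2 + 1024, so 22^1027 ≡ 22·3·12 ≡ 15 (mod 37).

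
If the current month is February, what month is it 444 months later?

February

444 − 37·12 = 0, so 444 ≡ 0 (mod 12).
February + 0 months → February.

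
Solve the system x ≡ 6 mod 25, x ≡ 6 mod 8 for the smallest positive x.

x ≡ 6 (mod 8) gives x ∈ {6}.
The first of these with x mod 25 = 6 is 6.

6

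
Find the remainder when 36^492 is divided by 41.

Square-and-reduce mod 41: 36^1≡36, 36^2≡25, 36^4≡10, 36^8≡18, 36^16≡37, 36^32≡16, 36^64≡10, 36^128≡18, 36^256≡37.
Since 492 = 4 + 8 + 32 + 64 + 128 + 256 in binary, 36^492 ≡ 10·18·16·10·18·37 ≡ 16 (mod 41).

16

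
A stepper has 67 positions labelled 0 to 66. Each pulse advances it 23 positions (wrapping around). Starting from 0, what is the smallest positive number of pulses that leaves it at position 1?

23·35 = 805 = 12·67 + 1, so 23⁻¹ ≡ 35 (mod 67).

35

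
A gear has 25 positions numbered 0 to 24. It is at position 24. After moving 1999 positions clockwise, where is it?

Dividing 1999 by 25 gives quotient 79 and remainder 24.
(24 + 24) mod 25 = 23.

23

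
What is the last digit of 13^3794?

The units digit of 13^n cycles with period 4: 3, 9, 7, 1, …
3794 mod 4 = 2, so the last digit matches 3^2 = 9.

9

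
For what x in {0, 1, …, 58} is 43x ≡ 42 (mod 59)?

49

The inverse of 43 mod 59 is 11 (since 43·11 = 473 ≡ 1).
Multiplying both sides by 11: x ≡ 11·42 = 462 ≡ 49 (mod 59).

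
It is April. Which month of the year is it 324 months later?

324 − 27·12 = 0, so 324 ≡ 0 (mod 12).
April + 0 months → April.

April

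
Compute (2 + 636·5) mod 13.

636·5 = 3180.
Dividing 3180 by 13 gives quotient 244 and remainder 8.
(2 + 8) mod 13 = 10.

10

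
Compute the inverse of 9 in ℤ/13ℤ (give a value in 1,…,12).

3

9·3 = 27 = 2·13 + 1, so 9⁻¹ ≡ 3 (mod 13).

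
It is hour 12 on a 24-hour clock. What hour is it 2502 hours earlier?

Dividing 2502 by 24 gives quotient 104 and remainder 6.
(12 − 6) mod 24 = 6.

6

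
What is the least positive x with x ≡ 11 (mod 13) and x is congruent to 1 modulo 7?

x ≡ 1 (mod 7) gives x ∈ {1, 8, 15, 22, 29, 36, 43, 50}.
The first of these with x mod 13 = 11 is 50.

50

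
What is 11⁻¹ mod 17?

14

11·14 = 154 = 9·17 + 1, so 11⁻¹ ≡ 14 (mod 17).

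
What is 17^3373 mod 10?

The units digit of 17^n cycles with period 4: 7, 9, 3, 1, …
3373 mod 4 = 1, so the last digit matches 7^1 = 7.

7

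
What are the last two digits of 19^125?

Successive squares of 19 mod 100: 19^1≡19, 19^2≡61, 19^4≡21, 19^8≡41, 19^16≡81, 19^32≡61, 19^64≡21.
Since 125 = 1 + 4 + 8 + 16 + 32 + 64 in binary, 19^125 ≡ 19·21·41·81·61·21 ≡ 99 (mod 100).

99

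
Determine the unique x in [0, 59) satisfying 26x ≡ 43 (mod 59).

13

The inverse of 26 mod 59 is 25 (since 26·25 = 650 ≡ 1).
So x ≡ 25·43 = 1075 ≡ 13 (mod 59).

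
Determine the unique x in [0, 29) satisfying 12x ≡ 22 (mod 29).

The inverse of 12 mod 29 is 17 (since 12·17 = 204 ≡ 1).
So x ≡ 17·22 = 374 ≡ 26 (mod 29).

26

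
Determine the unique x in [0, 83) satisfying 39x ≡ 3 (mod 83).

39⁻¹ ≡ 66 (mod 83) because 39·66 = 2574 = 31·83 + 1.
Multiplying both sides by 66: x ≡ 66·3 = 198 ≡ 32 (mod 83).
Check: 39·32 = 1248 = 15·83 + 3.

32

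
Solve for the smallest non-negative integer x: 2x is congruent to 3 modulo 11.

2⁻¹ ≡ 6 (mod 11) because 2·6 = 12 = 1·11 + 1.
Multiplying both sides by 6: x ≡ 6·3 = 18 ≡ 7 (mod 11).
Check: 2·7 = 14 = 1·11 + 3.

7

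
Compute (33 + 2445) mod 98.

Dividing 2445 by 98 gives quotient 24 and remainder 93.
(33 + 93) mod 98 = 28.

28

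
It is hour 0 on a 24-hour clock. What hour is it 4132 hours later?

4

4132 = 172·24 + 4, so 4132 mod 24 = 4.
(0 + 4) mod 24 = 4.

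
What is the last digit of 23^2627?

Last digits of 3^n: 3, 9, 7, 1 (period 4).
2627 leaves remainder 3 on division by 4, so 23^2627 ends in 7.

7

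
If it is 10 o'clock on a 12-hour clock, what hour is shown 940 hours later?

940 = 78·12 + 4, so 940 mod 12 = 4.
10 + 4 → 2 on a 12-hour dial.

2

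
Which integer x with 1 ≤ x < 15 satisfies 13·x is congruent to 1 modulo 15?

7

13·7 = 91 = 6·15 + 1, so 13⁻¹ ≡ 7 (mod 15).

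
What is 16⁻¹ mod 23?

16·13 = 208 = 9·23 + 1, so 16⁻¹ ≡ 13 (mod 23).

13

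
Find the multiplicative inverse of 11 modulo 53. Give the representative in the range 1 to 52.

11·29 = 319 = 6·53 + 1, so 11⁻¹ ≡ 29 (mod 53).

29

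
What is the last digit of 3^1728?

1

The units digit of 3^n cycles with period 4: 3, 9, 7, 1, …
1728 leaves remainder 0 on division by 4, so 3^1728 ends in 1.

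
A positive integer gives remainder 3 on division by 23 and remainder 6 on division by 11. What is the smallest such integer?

x ≡ 6 (mod 11) gives x ∈ {6, 17, 28, 39, 50, 61, 72}.
The first of these with x mod 23 = 3 is 72.

72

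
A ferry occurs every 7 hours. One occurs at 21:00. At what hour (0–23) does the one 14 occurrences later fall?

14·7 = 98.
98 = 4·24 + 2, so 98 mod 24 = 2.
(21 + 2) mod 24 = 23.

23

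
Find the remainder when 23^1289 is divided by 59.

By repeated squaring mod 59: 23^1≡23, 23^2≡57, 23^4≡4, 23^8≡16, 23^16≡20, 23^32≡46, 23^64≡51, 23^128≡5, 23^256≡25, 23^512≡35, 23^1024≡45.
1289 = 1 + 8 + 256 + 1024, so 23^1289 ≡ 23·16·25·45 ≡ 56 (mod 59).

56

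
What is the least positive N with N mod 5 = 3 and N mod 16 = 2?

x ≡ 3 (mod 5) gives x ∈ {3, 8, 13, 18}.
The first of these with x mod 16 = 2 is 18.

18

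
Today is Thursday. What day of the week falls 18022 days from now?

18022 − 2574·7 = 4, so 18022 ≡ 4 (mod 7).
Thursday + 4 days → Monday.

Monday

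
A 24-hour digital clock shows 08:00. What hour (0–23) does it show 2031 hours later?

2031 − 84·24 = 15, so 2031 ≡ 15 (mod 24).
(8 + 15) mod 24 = 23.

23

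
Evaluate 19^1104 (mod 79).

22

Successive squares of 19 mod 79: 19^1≡19, 19^2≡45, 19^4≡50, 19^8≡51, 19^16≡73, 19^32≡36, 19^64≡32, 19^128≡76, 19^256≡9, 19^512≡2, 19^1024≡4.
1104 = 16 + 64 + 1024, so 19^1104 ≡ 73·32·4 ≡ 22 (mod 79).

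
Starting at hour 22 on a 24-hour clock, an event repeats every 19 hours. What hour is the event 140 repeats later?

18

140·19 = 2660.
2660 − 110·24 = 20, so 2660 ≡ 20 (mod 24).
(22 + 20) mod 24 = 18.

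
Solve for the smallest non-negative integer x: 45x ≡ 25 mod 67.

45⁻¹ ≡ 3 (mod 67) because 45·3 = 135 = 2·67 + 1.
So x ≡ 3·25 = 75 ≡ 8 (mod 67).
Check: 45·8 = 360 = 5·67 + 25.

8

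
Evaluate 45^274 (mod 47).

Square-and-reduce mod 47: 45^1≡45, 45^2≡4, 45^4≡16, 45^8≡21, 45^16≡18, 45^32≡42, 45^64≡25, 45^128≡14, 45^256≡8.
274 = 2 + 16 + 256, so 45^274 ≡ 4·18·8 ≡ 12 (mod 47).

12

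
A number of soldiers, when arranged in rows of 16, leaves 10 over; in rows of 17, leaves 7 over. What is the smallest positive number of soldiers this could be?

Since 17·1 ≡ 1 (mod 16), take x = 7 + 17·((10−7)·1 mod 16) = 7 + 17·3 = 58.
Check: 58 mod 16 = 10, 58 mod 17 = 7.

58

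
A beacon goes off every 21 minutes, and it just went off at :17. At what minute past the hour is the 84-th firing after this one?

84·21 = 1764.
1764 = 29·60 + 24, so 1764 mod 60 = 24.
(17 + 24) mod 60 = 41.

41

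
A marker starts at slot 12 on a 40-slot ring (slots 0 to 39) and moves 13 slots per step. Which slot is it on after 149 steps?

29

149·13 = 1937.
1937 − 48·40 = 17, so 1937 ≡ 17 (mod 40).
(12 + 17) mod 40 = 29.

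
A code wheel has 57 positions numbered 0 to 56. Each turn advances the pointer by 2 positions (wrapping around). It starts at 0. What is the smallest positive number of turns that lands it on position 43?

The inverse of 2 mod 57 is 29 (since 2·29 = 58 ≡ 1).
Multiplying both sides by 29: x ≡ 29·43 = 1247 ≡ 50 (mod 57).
Check: 2·50 = 100 = 1·57 + 43.

50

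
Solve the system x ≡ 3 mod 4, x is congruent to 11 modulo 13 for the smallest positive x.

x ≡ 3 (mod 4) gives x ∈ {3, 7, 11}.
The first of these with x mod 13 = 11 is 11.

11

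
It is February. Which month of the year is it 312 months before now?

February

312 = 26·12 + 0, so 312 mod 12 = 0.
February − 0 months → February.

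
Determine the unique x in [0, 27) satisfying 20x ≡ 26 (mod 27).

20⁻¹ ≡ 23 (mod 27) because 20·23 = 460 = 17·27 + 1.
So x ≡ 23·26 = 598 ≡ 4 (mod 27).
Check: 20·4 = 80 = 2·27 + 26.

4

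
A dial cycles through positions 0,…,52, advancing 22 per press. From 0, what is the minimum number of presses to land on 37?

33

22⁻¹ ≡ 41 (mod 53) because 22·41 = 902 = 17·53 + 1.
So x ≡ 41·37 = 1517 ≡ 33 (mod 53).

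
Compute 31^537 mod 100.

Successive squares of 31 mod 100: 31^1≡31, 31^2≡61, 31^4≡21, 31^8≡41, 31^16≡81, 31^32≡61, 31^64≡21, 31^128≡41, 31^256≡81, 31^512≡61.
Since 537 = 1 + 8 + 16 + 512 in binary, 31^537 ≡ 31·41·81·61 ≡ 11 (mod 100).

11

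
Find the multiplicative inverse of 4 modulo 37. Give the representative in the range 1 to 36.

28

37 = 9·4 + 1
4 = 4·1 + 0
Back-substituting gives 4·28 ≡ 1 (mod 37).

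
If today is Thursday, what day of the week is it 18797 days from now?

18797 mod 7 = 2 (since 2685·7 = 18795).
Thursday + 2 days → Saturday.

Saturday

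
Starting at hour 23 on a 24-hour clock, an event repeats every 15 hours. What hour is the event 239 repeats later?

8

239·15 = 3585.
3585 mod 24 = 9 (since 149·24 = 3576).
(23 + 9) mod 24 = 8.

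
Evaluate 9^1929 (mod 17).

9

Successive squares of 9 mod 17: 9^1≡9, 9^2≡13, 9^4≡16, 9^8≡1, 9^16≡1, 9^32≡1, 9^64≡1, 9^128≡1, 9^256≡1, 9^512≡1, 9^1024≡1.
1929 = 1 + 8 + 128 + 256 + 512 + 1024, so 9^1929 ≡ 9·1·1·1·1·1 ≡ 9 (mod 17).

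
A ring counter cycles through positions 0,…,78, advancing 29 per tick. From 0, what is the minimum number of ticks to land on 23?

58

The inverse of 29 mod 79 is 30 (since 29·30 = 870 ≡ 1).
So x ≡ 30·23 = 690 ≡ 58 (mod 79).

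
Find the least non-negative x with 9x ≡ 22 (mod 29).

The inverse of 9 mod 29 is 13 (since 9·13 = 117 ≡ 1).
Multiplying both sides by 13: x ≡ 13·22 = 286 ≡ 25 (mod 29).

25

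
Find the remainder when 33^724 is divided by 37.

34

Successive squares of 33 mod 37: 33^1≡33, 33^2≡16, 33^4≡34, 33^8≡9, 33^16≡7, 33^32≡12, 33^64≡33, 33^128≡16, 33^256≡34, 33^512≡9.
Since 724 = 4 + 16 + 64 + 128 + 512 in binary, 33^724 ≡ 34·7·33·16·9 ≡ 34 (mod 37).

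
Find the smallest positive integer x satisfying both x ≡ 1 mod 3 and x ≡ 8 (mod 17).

Since 17·2 ≡ 1 (mod 3), take x = 8 + 17·((1−8)·2 mod 3) = 8 + 17·1 = 25.
Check: 25 mod 3 = 1, 25 mod 17 = 8.

25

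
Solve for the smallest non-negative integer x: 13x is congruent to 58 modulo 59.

9

13⁻¹ ≡ 50 (mod 59) because 13·50 = 650 = 11·59 + 1.
Multiplying both sides by 50: x ≡ 50·58 = 2900 ≡ 9 (mod 59).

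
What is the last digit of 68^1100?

6

Powers of 8 mod 10 repeat with period 4: 8, 4, 2, 6.
1100 mod 4 = 0, so the last digit matches 8^4 = 6.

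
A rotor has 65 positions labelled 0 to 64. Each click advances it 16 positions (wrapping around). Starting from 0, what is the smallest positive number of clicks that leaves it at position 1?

65 = 4·16 + 1
16 = 16·1 + 0
Back-substituting gives 16·61 ≡ 1 (mod 65).

61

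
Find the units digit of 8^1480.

The units digit of 8^n cycles with period 4: 8, 4, 2, 6, …
1480 leaves remainder 0 on division by 4, so 8^1480 ends in 6.

6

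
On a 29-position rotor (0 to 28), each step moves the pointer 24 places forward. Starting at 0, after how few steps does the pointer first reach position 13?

9

The inverse of 24 mod 29 is 23 (since 24·23 = 552 ≡ 1).
So x ≡ 23·13 = 299 ≡ 9 (mod 29).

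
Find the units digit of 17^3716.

1

Last digits of 7^n: 7, 9, 3, 1 (period 4).
3716 mod 4 = 0, so the last digit matches 7^4 = 1.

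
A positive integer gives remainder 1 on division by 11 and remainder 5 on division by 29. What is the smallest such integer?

x ≡ 1 (mod 11) gives x ∈ {1, 12, 23, 34}.
The first of these with x mod 29 = 5 is 34.

34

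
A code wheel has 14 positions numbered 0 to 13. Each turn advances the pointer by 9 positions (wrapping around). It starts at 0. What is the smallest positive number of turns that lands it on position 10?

The inverse of 9 mod 14 is 11 (since 9·11 = 99 ≡ 1).
So x ≡ 11·10 = 110 ≡ 12 (mod 14).

12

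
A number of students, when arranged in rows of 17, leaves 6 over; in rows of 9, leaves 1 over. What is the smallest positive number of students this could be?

x ≡ 1 (mod 9) gives x ∈ {1, 10, 19, 28, 37, 46, 55, 64, …}.
The first of these with x mod 17 = 6 is 91.

91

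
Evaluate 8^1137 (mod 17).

8

Square-and-reduce mod 17: 8^1≡8, 8^2≡13, 8^4≡16, 8^8≡1, 8^16≡1, 8^32≡1, 8^64≡1, 8^128≡1, 8^256≡1, 8^512≡1, 8^1024≡1.
Since 1137 = 1 + 16 + 32 + 64 + 1024 in binary, 8^1137 ≡ 8·1·1·1·1 ≡ 8 (mod 17).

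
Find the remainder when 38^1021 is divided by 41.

3

Square-and-reduce mod 41: 38^1≡38, 38^2≡9, 38^4≡40, 38^8≡1, 38^16≡1, 38^32≡1, 38^64≡1, 38^128≡1, 38^256≡1, 38^512≡1.
1021 = 1 + 4 + 8 + 16 + 32 + 64 + 128 + 256 + 512, so 38^1021 ≡ 38·40·1·1·1·1·1·1·1 ≡ 3 (mod 41).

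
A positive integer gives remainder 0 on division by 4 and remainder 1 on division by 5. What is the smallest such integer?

16

x ≡ 0 (mod 4) gives x ∈ {0, 4, 8, 12, 16}.
The first of these with x mod 5 = 1 is 16.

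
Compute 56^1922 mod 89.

Successive squares of 56 mod 89: 56^1≡56, 56^2≡21, 56^4≡85, 56^8≡16, 56^16≡78, 56^32≡32, 56^64≡45, 56^128≡67, 56^256≡39, 56^512≡8, 56^1024≡64.
Since 1922 = 2 + 128 + 256 + 512 + 1024 in binary, 56^1922 ≡ 21·67·39·8·64 ≡ 79 (mod 89).

79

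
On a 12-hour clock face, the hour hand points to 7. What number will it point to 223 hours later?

2

223 − 18·12 = 7, so 223 ≡ 7 (mod 12).
7 + 7 → 2 on a 12-hour dial.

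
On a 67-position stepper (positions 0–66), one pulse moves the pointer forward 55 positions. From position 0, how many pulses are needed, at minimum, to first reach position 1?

67 = 1·55 + 12
55 = 4·12 + 7
12 = 1·7 + 5
7 = 1·5 + 2
5 = 2·2 + 1
2 = 2·1 + 0
Back-substituting gives 55·39 ≡ 1 (mod 67).

39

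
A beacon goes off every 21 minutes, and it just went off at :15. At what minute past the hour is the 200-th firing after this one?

200·21 = 4200.
4200 = 70·60 + 0, so 4200 mod 60 = 0.
(15 + 0) mod 60 = 15.

15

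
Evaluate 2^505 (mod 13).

Square-and-reduce mod 13: 2^1≡2, 2^2≡4, 2^4≡3, 2^8≡9, 2^16≡3, 2^32≡9, 2^64≡3, 2^128≡9, 2^256≡3.
Since 505 = 1 + 8 + 16 + 32 + 64 + 128 + 256 in binary, 2^505 ≡ 2·9·3·9·3·9·3 ≡ 2 (mod 13).

2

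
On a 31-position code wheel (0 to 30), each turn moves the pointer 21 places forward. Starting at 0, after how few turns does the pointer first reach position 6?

The inverse of 21 mod 31 is 3 (since 21·3 = 63 ≡ 1).
Multiplying both sides by 3: x ≡ 3·6 = 18 ≡ 18 (mod 31).

18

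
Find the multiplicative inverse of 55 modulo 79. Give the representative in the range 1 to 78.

23

55·23 = 1265 = 16·79 + 1, so 55⁻¹ ≡ 23 (mod 79).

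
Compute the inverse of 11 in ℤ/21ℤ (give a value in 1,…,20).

21 = 1·11 + 10
11 = 1·10 + 1
10 = 10·1 + 0
Back-substituting gives 11·2 ≡ 1 (mod 21).

2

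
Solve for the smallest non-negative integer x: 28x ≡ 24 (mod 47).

28⁻¹ ≡ 42 (mod 47) because 28·42 = 1176 = 25·47 + 1.
So x ≡ 42·24 = 1008 ≡ 21 (mod 47).
Check: 28·21 = 588 = 12·47 + 24.

21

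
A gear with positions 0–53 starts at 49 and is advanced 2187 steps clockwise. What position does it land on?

22

2187 − 40·54 = 27, so 2187 ≡ 27 (mod 54).
(49 + 27) mod 54 = 22.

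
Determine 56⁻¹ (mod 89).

56·62 = 3472 = 39·89 + 1, so 56⁻¹ ≡ 62 (mod 89).

62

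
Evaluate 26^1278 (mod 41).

Successive squares of 26 mod 41: 26^1≡26, 26^2≡20, 26^4≡31, 26^8≡18, 26^16≡37, 26^32≡16, 26^64≡10, 26^128≡18, 26^256≡37, 26^512≡16, 26^1024≡10.
Since 1278 = 2 + 4 + 8 + 16 + 32 + 64 + 128 + 1024 in binary, 26^1278 ≡ 20·31·18·37·16·10·18·10 ≡ 39 (mod 41).

39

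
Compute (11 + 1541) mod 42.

40

1541 mod 42 = 29 (since 36·42 = 1512).
(11 + 29) mod 42 = 40.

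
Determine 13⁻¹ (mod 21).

21 = 1·13 + 8
13 = 1·8 + 5
8 = 1·5 + 3
5 = 1·3 + 2
3 = 1·2 + 1
2 = 2·1 + 0
Back-substituting gives 13·13 ≡ 1 (mod 21).

13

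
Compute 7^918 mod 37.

1

Square-and-reduce mod 37: 7^1≡7, 7^2≡12, 7^4≡33, 7^8≡16, 7^16≡34, 7^32≡9, 7^64≡7, 7^128≡12, 7^256≡33, 7^512≡16.
918 = 2 + 4 + 16 + 128 + 256 + 512, so 7^918 ≡ 12·33·34·12·33·16 ≡ 1 (mod 37).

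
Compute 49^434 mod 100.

Square-and-reduce mod 100: 49^1≡49, 49^2≡1, 49^4≡1, 49^8≡1, 49^16≡1, 49^32≡1, 49^64≡1, 49^128≡1, 49^256≡1.
434 = 2 + 16 + 32 + 128 + 256, so 49^434 ≡ 1·1·1·1·1 ≡ 1 (mod 100).

1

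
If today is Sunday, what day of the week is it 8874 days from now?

Friday

8874 − 1267·7 = 5, so 8874 ≡ 5 (mod 7).
Sunday + 5 days → Friday.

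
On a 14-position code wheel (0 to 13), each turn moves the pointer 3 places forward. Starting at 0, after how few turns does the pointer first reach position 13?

9

The inverse of 3 mod 14 is 5 (since 3·5 = 15 ≡ 1).
Multiplying both sides by 5: x ≡ 5·13 = 65 ≡ 9 (mod 14).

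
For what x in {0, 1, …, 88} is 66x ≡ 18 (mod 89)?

66⁻¹ ≡ 58 (mod 89) because 66·58 = 3828 = 43·89 + 1.
Multiplying both sides by 58: x ≡ 58·18 = 1044 ≡ 65 (mod 89).

65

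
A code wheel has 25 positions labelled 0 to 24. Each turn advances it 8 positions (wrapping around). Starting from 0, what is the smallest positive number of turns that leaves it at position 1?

22

25 = 3·8 + 1
8 = 8·1 + 0
Back-substituting gives 8·22 ≡ 1 (mod 25).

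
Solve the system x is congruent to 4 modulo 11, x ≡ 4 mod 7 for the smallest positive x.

4

x ≡ 4 (mod 7) gives x ∈ {4}.
The first of these with x mod 11 = 4 is 4.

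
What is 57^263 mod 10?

3

Powers of 7 mod 10 repeat with period 4: 7, 9, 3, 1.
263 leaves remainder 3 on division by 4, so 57^263 ends in 3.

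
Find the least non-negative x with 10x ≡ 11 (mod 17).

13

10⁻¹ ≡ 12 (mod 17) because 10·12 = 120 = 7·17 + 1.
So x ≡ 12·11 = 132 ≡ 13 (mod 17).
Check: 10·13 = 130 = 7·17 + 11.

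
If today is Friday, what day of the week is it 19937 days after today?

Saturday

Dividing 19937 by 7 gives quotient 2848 and remainder 1.
Friday + 1 day → Saturday.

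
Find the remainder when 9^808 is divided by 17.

1

Successive squares of 9 mod 17: 9^1≡9, 9^2≡13, 9^4≡16, 9^8≡1, 9^16≡1, 9^32≡1, 9^64≡1, 9^128≡1, 9^256≡1, 9^512≡1.
808 = 8 + 32 + 256 + 512, so 9^808 ≡ 1·1·1·1 ≡ 1 (mod 17).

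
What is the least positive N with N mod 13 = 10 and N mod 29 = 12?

244

x ≡ 10 (mod 13) gives x ∈ {10, 23, 36, 49, 62, 75, 88, 101, …}.
The first of these with x mod 29 = 12 is 244.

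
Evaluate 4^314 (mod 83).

By repeated squaring mod 83: 4^1≡4, 4^2≡16, 4^4≡7, 4^8≡49, 4^16≡77, 4^32≡36, 4^64≡51, 4^128≡28, 4^256≡37.
Since 314 = 2 + 8 + 16 + 32 + 256 in binary, 4^314 ≡ 16·49·77·36·37 ≡ 25 (mod 83).

25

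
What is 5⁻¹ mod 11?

11 = 2·5 + 1
5 = 5·1 + 0
Back-substituting gives 5·9 ≡ 1 (mod 11).

9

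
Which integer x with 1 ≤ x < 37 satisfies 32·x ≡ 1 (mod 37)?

22

32·22 = 704 = 19·37 + 1, so 32⁻¹ ≡ 22 (mod 37).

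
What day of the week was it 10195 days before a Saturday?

Wednesday

Dividing 10195 by 7 gives quotient 1456 and remainder 3.
Saturday − 3 days → Wednesday.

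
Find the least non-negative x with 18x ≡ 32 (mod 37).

18⁻¹ ≡ 35 (mod 37) because 18·35 = 630 = 17·37 + 1.
So x ≡ 35·32 = 1120 ≡ 10 (mod 37).

10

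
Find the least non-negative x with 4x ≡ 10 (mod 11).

4⁻¹ ≡ 3 (mod 11) because 4·3 = 12 = 1·11 + 1.
Multiplying both sides by 3: x ≡ 3·10 = 30 ≡ 8 (mod 11).

8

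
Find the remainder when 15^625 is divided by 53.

15

Successive squares of 15 mod 53: 15^1≡15, 15^2≡13, 15^4≡10, 15^8≡47, 15^16≡36, 15^32≡24, 15^64≡46, 15^128≡49, 15^256≡16, 15^512≡44.
Since 625 = 1 + 16 + 32 + 64 + 512 in binary, 15^625 ≡ 15·36·24·46·44 ≡ 15 (mod 53).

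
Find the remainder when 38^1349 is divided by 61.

8

By repeated squaring mod 61: 38^1≡38, 38^2≡41, 38^4≡34, 38^8≡58, 38^16≡9, 38^32≡20, 38^64≡34, 38^128≡58, 38^256≡9, 38^512≡20, 38^1024≡34.
Since 1349 = 1 + 4 + 64 + 256 + 1024 in binary, 38^1349 ≡ 38·34·34·9·34 ≡ 8 (mod 61).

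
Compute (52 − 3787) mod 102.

39

Dividing 3787 by 102 gives quotient 37 and remainder 13.
(52 − 13) mod 102 = 39.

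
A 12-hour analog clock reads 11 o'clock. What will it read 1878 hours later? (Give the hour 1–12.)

5

1878 = 156·12 + 6, so 1878 mod 12 = 6.
11 + 6 → 5 on a 12-hour dial.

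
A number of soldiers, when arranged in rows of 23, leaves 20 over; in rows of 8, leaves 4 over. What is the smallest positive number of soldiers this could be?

Since 8·3 ≡ 1 (mod 23), take x = 4 + 8·((20−4)·3 mod 23) = 4 + 8·2 = 20.
Check: 20 mod 23 = 20, 20 mod 8 = 4.

20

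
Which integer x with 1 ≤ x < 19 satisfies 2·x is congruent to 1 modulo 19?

19 = 9·2 + 1
2 = 2·1 + 0
Back-substituting gives 2·10 ≡ 1 (mod 19).

10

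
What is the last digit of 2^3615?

Powers of 2 mod 10 repeat with period 4: 2, 4, 8, 6.
3615 leaves remainder 3 on division by 4, so 2^3615 ends in 8.

8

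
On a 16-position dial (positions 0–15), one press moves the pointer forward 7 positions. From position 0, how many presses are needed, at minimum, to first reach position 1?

7·7 = 49 = 3·16 + 1, so 7⁻¹ ≡ 7 (mod 16).

7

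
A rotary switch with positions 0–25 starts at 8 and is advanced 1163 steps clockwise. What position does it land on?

1163 − 44·26 = 19, so 1163 ≡ 19 (mod 26).
(8 + 19) mod 26 = 1.

1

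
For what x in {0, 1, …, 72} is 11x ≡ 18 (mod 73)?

11⁻¹ ≡ 20 (mod 73) because 11·20 = 220 = 3·73 + 1.
So x ≡ 20·18 = 360 ≡ 68 (mod 73).
Check: 11·68 = 748 = 10·73 + 18.

68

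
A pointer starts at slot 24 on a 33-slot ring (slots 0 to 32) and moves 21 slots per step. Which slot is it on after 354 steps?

354·21 = 7434.
7434 mod 33 = 9 (since 225·33 = 7425).
(24 + 9) mod 33 = 0.

0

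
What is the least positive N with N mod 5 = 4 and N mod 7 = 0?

14

x ≡ 4 (mod 5) gives x ∈ {4, 9, 14}.
The first of these with x mod 7 = 0 is 14.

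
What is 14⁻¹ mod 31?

20

31 = 2·14 + 3
14 = 4·3 + 2
3 = 1·2 + 1
2 = 2·1 + 0
Back-substituting gives 14·20 ≡ 1 (mod 31).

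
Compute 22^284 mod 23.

1

Square-and-reduce mod 23: 22^1≡22, 22^2≡1, 22^4≡1, 22^8≡1, 22^16≡1, 22^32≡1, 22^64≡1, 22^128≡1, 22^256≡1.
Since 284 = 4 + 8 + 16 + 256 in binary, 22^284 ≡ 1·1·1·1 ≡ 1 (mod 23).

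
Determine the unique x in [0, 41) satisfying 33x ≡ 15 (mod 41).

33⁻¹ ≡ 5 (mod 41) because 33·5 = 165 = 4·41 + 1.
So x ≡ 5·15 = 75 ≡ 34 (mod 41).

34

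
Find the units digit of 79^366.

The units digit of 79^n cycles with period 2: 9, 1, …
366 mod 2 = 0, so the last digit matches 9^2 = 1.

1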